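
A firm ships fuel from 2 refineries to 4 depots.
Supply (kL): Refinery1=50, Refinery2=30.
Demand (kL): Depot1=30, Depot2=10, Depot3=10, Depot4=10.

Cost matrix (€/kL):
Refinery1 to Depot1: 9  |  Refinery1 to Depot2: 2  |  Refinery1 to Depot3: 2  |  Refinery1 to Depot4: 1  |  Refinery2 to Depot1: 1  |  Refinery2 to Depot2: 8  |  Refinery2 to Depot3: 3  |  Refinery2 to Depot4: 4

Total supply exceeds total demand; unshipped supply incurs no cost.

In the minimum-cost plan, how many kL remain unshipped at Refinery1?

20

Minimum-cost shipments:
  Refinery1->Depot2: 10 × €2 = €20
  Refinery1->Depot3: 10 × €2 = €20
  Refinery1->Depot4: 10 × €1 = €10
  Refinery2->Depot1: 30 × €1 = €30
Total cost = €80.
Refinery1 ships 30 of its 50, leaving 20.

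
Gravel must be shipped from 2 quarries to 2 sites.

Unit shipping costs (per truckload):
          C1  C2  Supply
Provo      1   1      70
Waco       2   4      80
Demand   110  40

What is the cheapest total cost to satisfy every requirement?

Optimal allocation:
  Provo→C1: 30 × 1 = 30
  Provo→C2: 40 × 1 = 40
  Waco→C1: 80 × 2 = 160
Total = 30 + 40 + 160 = 230.
(Supply check: Provo ships 70; Waco ships 80.)

230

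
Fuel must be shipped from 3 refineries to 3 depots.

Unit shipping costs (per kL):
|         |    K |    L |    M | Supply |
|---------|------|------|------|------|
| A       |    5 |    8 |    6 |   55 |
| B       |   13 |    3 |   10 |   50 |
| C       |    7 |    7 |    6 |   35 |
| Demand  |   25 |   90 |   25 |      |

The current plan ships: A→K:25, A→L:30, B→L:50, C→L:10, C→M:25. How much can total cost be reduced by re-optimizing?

Current plan cost = 25·5 + 30·8 + 50·3 + 10·7 + 25·6 = 735.
Optimal plan:
  A to K: 25 × 5 = 125
  A to L: 5 × 8 = 40
  A to M: 25 × 6 = 150
  B to L: 50 × 3 = 150
  C to L: 35 × 7 = 245
Optimal cost = 710.
Saving = 735 − 710 = 25.

25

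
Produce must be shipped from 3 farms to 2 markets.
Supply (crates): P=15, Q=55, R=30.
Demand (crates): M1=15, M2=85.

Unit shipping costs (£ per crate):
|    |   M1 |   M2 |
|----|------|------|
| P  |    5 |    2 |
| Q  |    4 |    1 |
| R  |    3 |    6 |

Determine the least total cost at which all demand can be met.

220

One minimum-cost allocation:
  P–M2: 15 crates
  Q–M2: 55 crates
  R–M1: 15 crates
  R–M2: 15 crates
Total cost = £220.
(Supply check: P ships 15; Q ships 55; R ships 30.)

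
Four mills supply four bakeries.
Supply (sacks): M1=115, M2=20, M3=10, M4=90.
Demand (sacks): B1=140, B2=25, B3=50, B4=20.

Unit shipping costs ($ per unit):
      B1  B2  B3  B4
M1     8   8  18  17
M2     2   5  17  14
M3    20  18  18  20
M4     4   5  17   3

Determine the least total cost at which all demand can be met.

1880

An optimal shipping plan:
  M1 to B1: 50 × $8 = $400
  M1 to B2: 25 × $8 = $200
  M1 to B3: 40 × $18 = $720
  M2 to B1: 20 × $2 = $40
  M3 to B3: 10 × $18 = $180
  M4 to B1: 70 × $4 = $280
  M4 to B4: 20 × $3 = $60
Total = 400 + 200 + 720 + 40 + 180 + 280 + 60 = $1880.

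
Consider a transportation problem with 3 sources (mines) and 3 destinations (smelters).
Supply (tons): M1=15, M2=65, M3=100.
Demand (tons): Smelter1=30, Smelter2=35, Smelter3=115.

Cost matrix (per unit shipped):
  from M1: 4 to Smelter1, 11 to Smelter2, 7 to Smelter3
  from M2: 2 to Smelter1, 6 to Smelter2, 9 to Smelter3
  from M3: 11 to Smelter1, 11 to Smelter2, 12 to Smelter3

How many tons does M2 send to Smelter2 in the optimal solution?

35

The minimum-cost plan:
  M1→Smelter3: 15 × 7 = 105
  M2→Smelter1: 30 × 2 = 60
  M2→Smelter2: 35 × 6 = 210
  M3→Smelter3: 100 × 12 = 1200
Total cost = 1575.
So M2→Smelter2 carries 35 tons.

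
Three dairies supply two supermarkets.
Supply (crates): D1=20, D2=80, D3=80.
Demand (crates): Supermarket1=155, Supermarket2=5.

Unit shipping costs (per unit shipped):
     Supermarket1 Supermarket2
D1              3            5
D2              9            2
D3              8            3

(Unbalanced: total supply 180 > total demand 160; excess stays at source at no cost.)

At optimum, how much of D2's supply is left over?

20

An optimal plan:
  D1 to Supermarket1: 20 × 3 = 60
  D2 to Supermarket1: 55 × 9 = 495
  D2 to Supermarket2: 5 × 2 = 10
  D3 to Supermarket1: 80 × 8 = 640
Total cost = 1205.
D2 ships 60 of its 80, leaving 20.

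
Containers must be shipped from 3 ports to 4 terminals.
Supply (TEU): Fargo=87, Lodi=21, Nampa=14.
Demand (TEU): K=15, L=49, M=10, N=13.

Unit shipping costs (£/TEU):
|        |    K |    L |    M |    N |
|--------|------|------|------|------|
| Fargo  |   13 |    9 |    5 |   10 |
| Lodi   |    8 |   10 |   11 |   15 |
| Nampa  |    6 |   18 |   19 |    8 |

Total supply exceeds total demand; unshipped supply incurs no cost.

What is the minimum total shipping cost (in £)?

713

Optimal allocation:
  Fargo to L: 49 × £9 = £441
  Fargo to M: 10 × £5 = £50
  Lodi to K: 14 × £8 = £112
  Nampa to K: 1 × £6 = £6
  Nampa to N: 13 × £8 = £104
Total = 441 + 50 + 112 + 6 + 104 = £713.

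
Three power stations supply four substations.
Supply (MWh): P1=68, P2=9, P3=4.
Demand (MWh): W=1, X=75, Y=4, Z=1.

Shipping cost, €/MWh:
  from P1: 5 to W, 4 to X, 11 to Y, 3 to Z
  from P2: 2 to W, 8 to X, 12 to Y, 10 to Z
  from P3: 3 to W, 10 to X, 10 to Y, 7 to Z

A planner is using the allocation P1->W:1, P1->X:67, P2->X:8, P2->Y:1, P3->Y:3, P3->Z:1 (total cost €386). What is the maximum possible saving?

Current plan cost = 1·5 + 67·4 + 8·8 + 1·12 + 3·10 + 1·7 = €386.
Optimal plan:
  P1 to X: 67 × €4 = €268
  P1 to Z: 1 × €3 = €3
  P2 to W: 1 × €2 = €2
  P2 to X: 8 × €8 = €64
  P3 to Y: 4 × €10 = €40
Optimal cost = €377.
Saving = 386 − 377 = €9.

9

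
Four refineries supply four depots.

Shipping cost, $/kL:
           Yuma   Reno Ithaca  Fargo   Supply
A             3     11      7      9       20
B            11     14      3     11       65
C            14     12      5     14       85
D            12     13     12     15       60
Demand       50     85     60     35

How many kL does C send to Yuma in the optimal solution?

Optimal shipments:
  A->Yuma: 20 × $3 = $60
  B->Ithaca: 30 × $3 = $90
  B->Fargo: 35 × $11 = $385
  C->Reno: 55 × $12 = $660
  C->Ithaca: 30 × $5 = $150
  D->Yuma: 30 × $12 = $360
  D->Reno: 30 × $13 = $390
Total cost = $2095.
The route C→Yuma is not used.

0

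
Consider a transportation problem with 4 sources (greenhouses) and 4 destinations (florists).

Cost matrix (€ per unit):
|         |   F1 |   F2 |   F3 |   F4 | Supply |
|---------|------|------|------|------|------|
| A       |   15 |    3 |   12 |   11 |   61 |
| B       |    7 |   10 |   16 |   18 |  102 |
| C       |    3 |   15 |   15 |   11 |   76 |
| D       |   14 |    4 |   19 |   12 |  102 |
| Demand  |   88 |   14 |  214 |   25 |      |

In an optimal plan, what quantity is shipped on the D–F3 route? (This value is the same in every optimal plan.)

63

The minimum-cost plan:
  A->F3: 61 bunches
  B->F1: 12 bunches
  B->F3: 90 bunches
  C->F1: 76 bunches
  D->F2: 14 bunches
  D->F3: 63 bunches
  D->F4: 25 bunches
Total cost = €4037.
So D→F3 carries 63 bunches.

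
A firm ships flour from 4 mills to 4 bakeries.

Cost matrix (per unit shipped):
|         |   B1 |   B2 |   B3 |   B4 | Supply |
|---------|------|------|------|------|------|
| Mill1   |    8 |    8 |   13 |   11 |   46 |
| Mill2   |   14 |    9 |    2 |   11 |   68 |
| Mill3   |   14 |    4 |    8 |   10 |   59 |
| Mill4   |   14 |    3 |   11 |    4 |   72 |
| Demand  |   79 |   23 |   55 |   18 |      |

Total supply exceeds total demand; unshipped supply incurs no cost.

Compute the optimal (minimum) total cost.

1081

An optimal shipping plan:
  Mill1 to B1: 46 × 8 = 368
  Mill2 to B1: 2 × 14 = 28
  Mill2 to B3: 55 × 2 = 110
  Mill4 to B1: 31 × 14 = 434
  Mill4 to B2: 23 × 3 = 69
  Mill4 to B4: 18 × 4 = 72
Total = 368 + 28 + 110 + 434 + 69 + 72 = 1081.
(Supply check: Mill1 ships 46; Mill2 ships 57; Mill3 ships 0; Mill4 ships 72.)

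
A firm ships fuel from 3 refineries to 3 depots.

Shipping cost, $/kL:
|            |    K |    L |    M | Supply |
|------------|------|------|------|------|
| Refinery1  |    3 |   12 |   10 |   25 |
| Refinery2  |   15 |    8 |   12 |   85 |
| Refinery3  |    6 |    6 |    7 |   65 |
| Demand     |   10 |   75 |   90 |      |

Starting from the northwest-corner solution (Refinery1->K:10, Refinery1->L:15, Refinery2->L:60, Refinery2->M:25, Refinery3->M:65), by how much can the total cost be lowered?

Current plan cost = 10·3 + 15·12 + 60·8 + 25·12 + 65·7 = $1445.
Optimal plan:
  Refinery1->K: 10 kL
  Refinery1->M: 15 kL
  Refinery2->L: 75 kL
  Refinery2->M: 10 kL
  Refinery3->M: 65 kL
Optimal cost = $1355.
Saving = 1445 − 1355 = $90.

90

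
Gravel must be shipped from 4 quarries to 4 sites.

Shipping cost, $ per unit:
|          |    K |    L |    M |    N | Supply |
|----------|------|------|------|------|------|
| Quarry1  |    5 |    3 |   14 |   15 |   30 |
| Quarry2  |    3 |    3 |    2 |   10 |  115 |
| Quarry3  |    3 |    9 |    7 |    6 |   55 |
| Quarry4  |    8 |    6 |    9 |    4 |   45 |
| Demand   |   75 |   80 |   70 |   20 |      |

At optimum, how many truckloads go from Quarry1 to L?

30

Optimal shipments:
  Quarry1->L: 30 × $3 = $90
  Quarry2->K: 20 × $3 = $60
  Quarry2->L: 25 × $3 = $75
  Quarry2->M: 70 × $2 = $140
  Quarry3->K: 55 × $3 = $165
  Quarry4->L: 25 × $6 = $150
  Quarry4->N: 20 × $4 = $80
Total cost = $760.
So Quarry1→L carries 30 truckloads.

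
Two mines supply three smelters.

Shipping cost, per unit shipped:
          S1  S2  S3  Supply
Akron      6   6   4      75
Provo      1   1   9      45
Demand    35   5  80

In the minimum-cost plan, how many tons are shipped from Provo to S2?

The minimum-cost plan:
  Akron→S3: 75 tons
  Provo→S1: 35 tons
  Provo→S2: 5 tons
  Provo→S3: 5 tons
Total cost = 385.
So Provo→S2 carries 5 tons.

5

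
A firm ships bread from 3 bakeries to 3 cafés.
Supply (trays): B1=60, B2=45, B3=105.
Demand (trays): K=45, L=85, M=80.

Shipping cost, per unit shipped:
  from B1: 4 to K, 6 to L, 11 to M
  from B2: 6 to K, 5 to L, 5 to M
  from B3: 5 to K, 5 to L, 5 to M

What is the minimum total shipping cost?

1020

Optimal allocation:
  B1–K: 45 trays
  B1–L: 15 trays
  B2–M: 45 trays
  B3–L: 70 trays
  B3–M: 35 trays
Total cost = 1020.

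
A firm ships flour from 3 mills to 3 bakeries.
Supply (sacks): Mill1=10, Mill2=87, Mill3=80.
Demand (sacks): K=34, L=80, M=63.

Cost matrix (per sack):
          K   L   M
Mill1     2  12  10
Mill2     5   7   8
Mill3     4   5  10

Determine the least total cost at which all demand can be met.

1044

One minimum-cost allocation:
  Mill1->K: 10 × 2 = 20
  Mill2->K: 24 × 5 = 120
  Mill2->M: 63 × 8 = 504
  Mill3->L: 80 × 5 = 400
Total = 20 + 120 + 504 + 400 = 1044.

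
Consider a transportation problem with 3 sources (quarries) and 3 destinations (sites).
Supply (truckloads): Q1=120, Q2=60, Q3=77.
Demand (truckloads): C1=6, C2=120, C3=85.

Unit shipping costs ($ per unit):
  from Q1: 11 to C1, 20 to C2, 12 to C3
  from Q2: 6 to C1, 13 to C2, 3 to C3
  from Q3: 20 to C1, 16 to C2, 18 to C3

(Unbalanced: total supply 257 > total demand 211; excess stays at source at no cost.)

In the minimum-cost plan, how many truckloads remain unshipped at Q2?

An optimal plan:
  Q1 to C1: 6 × $11 = $66
  Q1 to C2: 43 × $20 = $860
  Q1 to C3: 25 × $12 = $300
  Q2 to C3: 60 × $3 = $180
  Q3 to C2: 77 × $16 = $1232
Total cost = $2638.
Q2 ships 60 of its 60, leaving 0.

0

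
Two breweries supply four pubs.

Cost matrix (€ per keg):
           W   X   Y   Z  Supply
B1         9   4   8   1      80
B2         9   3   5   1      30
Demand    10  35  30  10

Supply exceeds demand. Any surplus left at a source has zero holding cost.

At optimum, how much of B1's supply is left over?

Minimum-cost shipments:
  B1–W: 10 × €9 = €90
  B1–X: 35 × €4 = €140
  B1–Z: 10 × €1 = €10
  B2–Y: 30 × €5 = €150
Total cost = €390.
B1 ships 55 of its 80, leaving 25.

25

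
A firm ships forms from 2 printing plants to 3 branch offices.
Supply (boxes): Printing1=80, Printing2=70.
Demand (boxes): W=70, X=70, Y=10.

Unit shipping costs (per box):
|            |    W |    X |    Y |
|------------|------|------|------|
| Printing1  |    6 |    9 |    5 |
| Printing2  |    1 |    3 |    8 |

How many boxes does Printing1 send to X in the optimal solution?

Solving gives:
  Printing1 to W: 70 × 6 = 420
  Printing1 to Y: 10 × 5 = 50
  Printing2 to X: 70 × 3 = 210
Total cost = 680.
The route Printing1→X is not used.

0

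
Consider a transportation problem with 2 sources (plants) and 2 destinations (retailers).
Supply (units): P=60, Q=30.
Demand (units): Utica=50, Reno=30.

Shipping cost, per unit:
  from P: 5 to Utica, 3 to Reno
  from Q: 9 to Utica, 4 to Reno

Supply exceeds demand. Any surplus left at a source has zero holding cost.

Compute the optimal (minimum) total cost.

360

An optimal shipping plan:
  P to Utica: 50 × 5 = 250
  P to Reno: 10 × 3 = 30
  Q to Reno: 20 × 4 = 80
Total = 250 + 30 + 80 = 360.
(Supply check: P ships 60; Q ships 20.)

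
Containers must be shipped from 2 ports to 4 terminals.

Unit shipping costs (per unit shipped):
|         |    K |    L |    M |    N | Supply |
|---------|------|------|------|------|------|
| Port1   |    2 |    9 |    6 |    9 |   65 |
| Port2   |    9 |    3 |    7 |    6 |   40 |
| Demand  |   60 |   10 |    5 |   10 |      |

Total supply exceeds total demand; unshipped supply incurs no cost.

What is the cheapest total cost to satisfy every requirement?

A cheapest plan:
  Port1 to K: 60 × 2 = 120
  Port1 to M: 5 × 6 = 30
  Port2 to L: 10 × 3 = 30
  Port2 to N: 10 × 6 = 60
Total = 120 + 30 + 30 + 60 = 240.
(Supply check: Port1 ships 65; Port2 ships 20.)

240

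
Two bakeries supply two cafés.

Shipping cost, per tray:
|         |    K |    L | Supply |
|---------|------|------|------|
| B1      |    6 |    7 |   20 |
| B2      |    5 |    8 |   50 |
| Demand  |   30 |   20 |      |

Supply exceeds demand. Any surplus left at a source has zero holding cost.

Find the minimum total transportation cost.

An optimal shipping plan:
  B1 to L: 20 trays
  B2 to K: 30 trays
Total cost = 290.
(Supply check: B1 ships 20; B2 ships 30.)

290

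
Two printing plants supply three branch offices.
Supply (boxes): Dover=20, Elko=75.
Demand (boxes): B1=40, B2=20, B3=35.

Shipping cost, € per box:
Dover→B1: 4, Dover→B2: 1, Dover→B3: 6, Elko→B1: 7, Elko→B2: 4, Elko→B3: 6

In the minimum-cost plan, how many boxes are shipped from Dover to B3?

Optimal shipments:
  Dover–B1: 20 × €4 = €80
  Elko–B1: 20 × €7 = €140
  Elko–B2: 20 × €4 = €80
  Elko–B3: 35 × €6 = €210
Total cost = €510.
The route Dover→B3 is not used.

0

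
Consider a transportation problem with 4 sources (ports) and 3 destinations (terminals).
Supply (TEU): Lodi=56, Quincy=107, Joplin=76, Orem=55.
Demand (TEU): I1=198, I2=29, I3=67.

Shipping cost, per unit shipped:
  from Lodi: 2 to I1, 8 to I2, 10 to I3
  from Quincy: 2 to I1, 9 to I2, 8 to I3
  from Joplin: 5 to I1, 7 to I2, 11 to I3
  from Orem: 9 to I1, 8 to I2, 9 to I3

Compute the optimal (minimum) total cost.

An optimal shipping plan:
  Lodi->I1: 56 × 2 = 112
  Quincy->I1: 95 × 2 = 190
  Quincy->I3: 12 × 8 = 96
  Joplin->I1: 47 × 5 = 235
  Joplin->I2: 29 × 7 = 203
  Orem->I3: 55 × 9 = 495
Total = 112 + 190 + 96 + 235 + 203 + 495 = 1331.

1331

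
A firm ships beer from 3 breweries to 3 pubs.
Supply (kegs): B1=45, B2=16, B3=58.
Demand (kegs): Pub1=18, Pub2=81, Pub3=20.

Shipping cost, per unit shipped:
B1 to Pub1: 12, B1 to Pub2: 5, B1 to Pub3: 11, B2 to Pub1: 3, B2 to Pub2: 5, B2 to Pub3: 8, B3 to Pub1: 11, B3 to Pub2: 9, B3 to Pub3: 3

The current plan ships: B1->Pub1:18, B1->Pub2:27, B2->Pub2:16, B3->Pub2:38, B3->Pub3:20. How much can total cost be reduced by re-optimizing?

Current plan cost = 18·12 + 27·5 + 16·5 + 38·9 + 20·3 = 833.
Optimal plan:
  B1→Pub2: 45 × 5 = 225
  B2→Pub1: 16 × 3 = 48
  B3→Pub1: 2 × 11 = 22
  B3→Pub2: 36 × 9 = 324
  B3→Pub3: 20 × 3 = 60
Optimal cost = 679.
Saving = 833 − 679 = 154.

154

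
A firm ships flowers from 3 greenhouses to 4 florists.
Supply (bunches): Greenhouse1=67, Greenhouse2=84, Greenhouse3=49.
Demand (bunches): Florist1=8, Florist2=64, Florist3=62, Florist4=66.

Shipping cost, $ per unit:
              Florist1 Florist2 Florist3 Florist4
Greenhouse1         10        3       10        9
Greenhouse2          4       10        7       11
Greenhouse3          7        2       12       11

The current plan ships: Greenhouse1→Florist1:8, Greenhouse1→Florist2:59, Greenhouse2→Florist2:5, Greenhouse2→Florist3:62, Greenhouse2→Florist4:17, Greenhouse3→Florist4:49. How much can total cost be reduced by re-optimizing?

236

Current plan cost = 8·10 + 59·3 + 5·10 + 62·7 + 17·11 + 49·11 = $1467.
Optimal plan:
  Greenhouse1–Florist2: 15 × $3 = $45
  Greenhouse1–Florist4: 52 × $9 = $468
  Greenhouse2–Florist1: 8 × $4 = $32
  Greenhouse2–Florist3: 62 × $7 = $434
  Greenhouse2–Florist4: 14 × $11 = $154
  Greenhouse3–Florist2: 49 × $2 = $98
Optimal cost = $1231.
Saving = 1467 − 1231 = $236.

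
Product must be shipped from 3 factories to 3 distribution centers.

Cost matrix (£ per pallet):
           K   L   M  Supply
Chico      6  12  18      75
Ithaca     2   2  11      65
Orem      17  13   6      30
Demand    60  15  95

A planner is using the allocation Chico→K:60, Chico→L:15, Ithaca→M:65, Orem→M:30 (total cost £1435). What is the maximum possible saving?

Current plan cost = 60·6 + 15·12 + 65·11 + 30·6 = £1435.
Optimal plan:
  Chico–K: 60 × £6 = £360
  Chico–M: 15 × £18 = £270
  Ithaca–L: 15 × £2 = £30
  Ithaca–M: 50 × £11 = £550
  Orem–M: 30 × £6 = £180
Optimal cost = £1390.
Saving = 1435 − 1390 = £45.

45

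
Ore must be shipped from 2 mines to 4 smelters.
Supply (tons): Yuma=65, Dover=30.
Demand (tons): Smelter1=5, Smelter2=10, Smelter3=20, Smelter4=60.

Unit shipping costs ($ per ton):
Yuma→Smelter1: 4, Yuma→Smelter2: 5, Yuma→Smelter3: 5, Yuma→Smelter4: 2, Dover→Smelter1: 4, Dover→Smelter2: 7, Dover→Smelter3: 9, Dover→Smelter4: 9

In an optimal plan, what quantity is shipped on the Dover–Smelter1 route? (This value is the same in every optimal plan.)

5

Solving gives:
  Yuma→Smelter3: 5 × $5 = $25
  Yuma→Smelter4: 60 × $2 = $120
  Dover→Smelter1: 5 × $4 = $20
  Dover→Smelter2: 10 × $7 = $70
  Dover→Smelter3: 15 × $9 = $135
Total cost = $370.
So Dover→Smelter1 carries 5 tons.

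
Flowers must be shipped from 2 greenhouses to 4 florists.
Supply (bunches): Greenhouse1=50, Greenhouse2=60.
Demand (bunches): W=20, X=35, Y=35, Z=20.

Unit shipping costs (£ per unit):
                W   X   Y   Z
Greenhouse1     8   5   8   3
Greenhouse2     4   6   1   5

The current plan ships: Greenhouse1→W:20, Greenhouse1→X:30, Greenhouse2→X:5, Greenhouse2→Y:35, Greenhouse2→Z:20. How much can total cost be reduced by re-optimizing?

Current plan cost = 20·8 + 30·5 + 5·6 + 35·1 + 20·5 = £475.
Optimal plan:
  Greenhouse1–X: 30 × £5 = £150
  Greenhouse1–Z: 20 × £3 = £60
  Greenhouse2–W: 20 × £4 = £80
  Greenhouse2–X: 5 × £6 = £30
  Greenhouse2–Y: 35 × £1 = £35
Optimal cost = £355.
Saving = 475 − 355 = £120.

120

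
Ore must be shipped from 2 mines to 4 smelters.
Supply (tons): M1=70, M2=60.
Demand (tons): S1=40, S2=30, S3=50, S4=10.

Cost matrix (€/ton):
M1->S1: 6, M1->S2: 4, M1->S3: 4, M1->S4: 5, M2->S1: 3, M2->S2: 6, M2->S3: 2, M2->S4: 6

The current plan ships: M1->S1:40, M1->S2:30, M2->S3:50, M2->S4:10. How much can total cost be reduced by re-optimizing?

70

Current plan cost = 40·6 + 30·4 + 50·2 + 10·6 = €520.
Optimal plan:
  M1 to S2: 30 × €4 = €120
  M1 to S3: 30 × €4 = €120
  M1 to S4: 10 × €5 = €50
  M2 to S1: 40 × €3 = €120
  M2 to S3: 20 × €2 = €40
Optimal cost = €450.
Saving = 520 − 450 = €70.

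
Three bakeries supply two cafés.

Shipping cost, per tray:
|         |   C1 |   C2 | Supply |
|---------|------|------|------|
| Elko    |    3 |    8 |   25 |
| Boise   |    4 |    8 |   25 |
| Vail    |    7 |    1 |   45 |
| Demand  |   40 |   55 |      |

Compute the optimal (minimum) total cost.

260

An optimal shipping plan:
  Elko to C1: 25 × 3 = 75
  Boise to C1: 15 × 4 = 60
  Boise to C2: 10 × 8 = 80
  Vail to C2: 45 × 1 = 45
Total = 75 + 60 + 80 + 45 = 260.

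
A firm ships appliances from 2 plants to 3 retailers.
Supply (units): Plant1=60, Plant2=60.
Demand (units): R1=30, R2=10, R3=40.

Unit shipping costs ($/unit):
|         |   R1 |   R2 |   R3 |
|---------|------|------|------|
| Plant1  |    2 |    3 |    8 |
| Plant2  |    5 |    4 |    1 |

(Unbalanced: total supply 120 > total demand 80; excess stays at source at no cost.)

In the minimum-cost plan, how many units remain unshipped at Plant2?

20

An optimal plan:
  Plant1–R1: 30 × $2 = $60
  Plant1–R2: 10 × $3 = $30
  Plant2–R3: 40 × $1 = $40
Total cost = $130.
Plant2 ships 40 of its 60, leaving 20.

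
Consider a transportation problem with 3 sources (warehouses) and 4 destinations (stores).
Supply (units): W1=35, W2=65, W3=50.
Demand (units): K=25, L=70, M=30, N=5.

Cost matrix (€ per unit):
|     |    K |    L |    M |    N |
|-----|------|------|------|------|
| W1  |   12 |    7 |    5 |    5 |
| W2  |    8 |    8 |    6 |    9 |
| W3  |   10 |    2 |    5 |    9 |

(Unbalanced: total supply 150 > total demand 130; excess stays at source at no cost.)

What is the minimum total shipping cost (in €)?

635

Optimal allocation:
  W1 to M: 30 × €5 = €150
  W1 to N: 5 × €5 = €25
  W2 to K: 25 × €8 = €200
  W2 to L: 20 × €8 = €160
  W3 to L: 50 × €2 = €100
Total = 150 + 25 + 200 + 160 + 100 = €635.
(Supply check: W1 ships 35; W2 ships 45; W3 ships 50.)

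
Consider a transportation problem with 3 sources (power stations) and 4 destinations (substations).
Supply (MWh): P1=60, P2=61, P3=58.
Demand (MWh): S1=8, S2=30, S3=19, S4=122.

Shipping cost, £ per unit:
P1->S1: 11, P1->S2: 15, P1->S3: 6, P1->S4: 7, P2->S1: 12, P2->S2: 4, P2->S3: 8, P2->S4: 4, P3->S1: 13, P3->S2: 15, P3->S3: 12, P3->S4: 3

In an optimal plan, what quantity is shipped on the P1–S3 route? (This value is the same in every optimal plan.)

19

The minimum-cost plan:
  P1->S1: 8 × £11 = £88
  P1->S3: 19 × £6 = £114
  P1->S4: 33 × £7 = £231
  P2->S2: 30 × £4 = £120
  P2->S4: 31 × £4 = £124
  P3->S4: 58 × £3 = £174
Total cost = £851.
So P1→S3 carries 19 MWh.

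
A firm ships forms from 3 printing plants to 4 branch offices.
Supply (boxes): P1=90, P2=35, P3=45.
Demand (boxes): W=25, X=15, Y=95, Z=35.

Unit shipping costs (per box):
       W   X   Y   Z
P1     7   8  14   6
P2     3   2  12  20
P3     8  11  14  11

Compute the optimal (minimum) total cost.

One minimum-cost allocation:
  P1 to W: 5 × 7 = 35
  P1 to Y: 50 × 14 = 700
  P1 to Z: 35 × 6 = 210
  P2 to W: 20 × 3 = 60
  P2 to X: 15 × 2 = 30
  P3 to Y: 45 × 14 = 630
Total = 35 + 700 + 210 + 60 + 30 + 630 = 1665.
(Supply check: P1 ships 90; P2 ships 35; P3 ships 45.)

1665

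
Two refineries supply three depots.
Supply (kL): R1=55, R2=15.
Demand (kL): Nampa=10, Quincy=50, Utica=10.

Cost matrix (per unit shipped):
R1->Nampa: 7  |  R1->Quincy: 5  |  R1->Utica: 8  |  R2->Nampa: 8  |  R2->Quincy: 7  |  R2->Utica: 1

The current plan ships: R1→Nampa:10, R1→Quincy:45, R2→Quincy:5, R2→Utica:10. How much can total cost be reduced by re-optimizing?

Current plan cost = 10·7 + 45·5 + 5·7 + 10·1 = 340.
Optimal plan:
  R1->Nampa: 5 × 7 = 35
  R1->Quincy: 50 × 5 = 250
  R2->Nampa: 5 × 8 = 40
  R2->Utica: 10 × 1 = 10
Optimal cost = 335.
Saving = 340 − 335 = 5.

5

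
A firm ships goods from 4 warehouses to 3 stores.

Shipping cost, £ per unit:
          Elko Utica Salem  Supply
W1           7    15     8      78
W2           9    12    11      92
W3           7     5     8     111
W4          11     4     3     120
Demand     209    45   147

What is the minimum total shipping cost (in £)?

2448

Optimal allocation:
  W1→Elko: 51 × £7 = £357
  W1→Salem: 27 × £8 = £216
  W2→Elko: 92 × £9 = £828
  W3→Elko: 66 × £7 = £462
  W3→Utica: 45 × £5 = £225
  W4→Salem: 120 × £3 = £360
Total = 357 + 216 + 828 + 462 + 225 + 360 = £2448.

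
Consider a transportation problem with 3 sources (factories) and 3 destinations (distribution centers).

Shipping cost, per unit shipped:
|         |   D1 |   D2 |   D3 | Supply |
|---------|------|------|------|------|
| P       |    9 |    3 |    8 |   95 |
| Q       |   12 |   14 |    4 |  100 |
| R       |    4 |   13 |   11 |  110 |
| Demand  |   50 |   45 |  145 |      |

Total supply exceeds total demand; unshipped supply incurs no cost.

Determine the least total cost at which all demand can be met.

1095

An optimal shipping plan:
  P→D2: 45 pallets
  P→D3: 45 pallets
  Q→D3: 100 pallets
  R→D1: 50 pallets
Total cost = 1095.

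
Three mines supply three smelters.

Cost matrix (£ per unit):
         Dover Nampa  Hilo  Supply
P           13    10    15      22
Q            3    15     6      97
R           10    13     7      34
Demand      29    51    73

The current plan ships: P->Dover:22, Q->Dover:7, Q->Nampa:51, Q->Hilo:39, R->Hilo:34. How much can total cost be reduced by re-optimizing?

417

Current plan cost = 22·13 + 7·3 + 51·15 + 39·6 + 34·7 = £1544.
Optimal plan:
  P to Nampa: 22 tons
  Q to Dover: 29 tons
  Q to Hilo: 68 tons
  R to Nampa: 29 tons
  R to Hilo: 5 tons
Optimal cost = £1127.
Saving = 1544 − 1127 = £417.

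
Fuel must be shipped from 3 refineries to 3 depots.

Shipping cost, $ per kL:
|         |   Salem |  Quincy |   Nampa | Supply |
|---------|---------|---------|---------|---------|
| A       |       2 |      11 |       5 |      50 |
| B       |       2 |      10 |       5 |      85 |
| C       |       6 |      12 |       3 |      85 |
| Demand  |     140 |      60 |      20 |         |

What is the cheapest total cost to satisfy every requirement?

One minimum-cost allocation:
  A–Salem: 50 × $2 = $100
  B–Salem: 85 × $2 = $170
  C–Salem: 5 × $6 = $30
  C–Quincy: 60 × $12 = $720
  C–Nampa: 20 × $3 = $60
Total = 100 + 170 + 30 + 720 + 60 = $1080.

1080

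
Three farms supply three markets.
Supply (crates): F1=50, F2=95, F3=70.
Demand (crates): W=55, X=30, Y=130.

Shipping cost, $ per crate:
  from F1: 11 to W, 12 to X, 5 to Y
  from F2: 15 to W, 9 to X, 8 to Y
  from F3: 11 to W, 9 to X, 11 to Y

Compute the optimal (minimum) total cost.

1765

An optimal shipping plan:
  F1 to Y: 50 crates
  F2 to X: 15 crates
  F2 to Y: 80 crates
  F3 to W: 55 crates
  F3 to X: 15 crates
Total cost = $1765.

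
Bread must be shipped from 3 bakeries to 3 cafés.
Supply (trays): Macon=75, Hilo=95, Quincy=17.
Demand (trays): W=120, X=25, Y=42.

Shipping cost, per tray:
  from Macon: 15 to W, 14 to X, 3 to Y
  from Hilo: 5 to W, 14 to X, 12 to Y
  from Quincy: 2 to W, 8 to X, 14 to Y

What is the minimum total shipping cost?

One minimum-cost allocation:
  Macon to W: 8 × 15 = 120
  Macon to X: 25 × 14 = 350
  Macon to Y: 42 × 3 = 126
  Hilo to W: 95 × 5 = 475
  Quincy to W: 17 × 2 = 34
Total = 120 + 350 + 126 + 475 + 34 = 1105.

1105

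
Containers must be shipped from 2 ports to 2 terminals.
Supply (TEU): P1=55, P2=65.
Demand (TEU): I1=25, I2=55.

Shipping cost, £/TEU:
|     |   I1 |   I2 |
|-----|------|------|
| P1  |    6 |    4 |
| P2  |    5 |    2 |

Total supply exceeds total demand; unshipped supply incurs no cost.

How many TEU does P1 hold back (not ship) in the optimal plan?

40

Minimum-cost shipments:
  P1–I1: 15 × £6 = £90
  P2–I1: 10 × £5 = £50
  P2–I2: 55 × £2 = £110
Total cost = £250.
P1 ships 15 of its 55, leaving 40.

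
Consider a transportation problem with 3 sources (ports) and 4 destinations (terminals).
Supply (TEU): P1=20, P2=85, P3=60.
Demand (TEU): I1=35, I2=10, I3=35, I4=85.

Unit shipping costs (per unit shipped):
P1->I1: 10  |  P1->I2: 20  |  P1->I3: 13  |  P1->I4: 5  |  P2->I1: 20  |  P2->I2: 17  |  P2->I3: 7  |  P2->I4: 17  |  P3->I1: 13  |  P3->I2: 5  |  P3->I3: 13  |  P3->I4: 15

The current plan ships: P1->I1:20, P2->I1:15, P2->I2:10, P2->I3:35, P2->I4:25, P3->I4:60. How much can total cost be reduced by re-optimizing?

Current plan cost = 20·10 + 15·20 + 10·17 + 35·7 + 25·17 + 60·15 = 2240.
Optimal plan:
  P1→I4: 20 TEU
  P2→I3: 35 TEU
  P2→I4: 50 TEU
  P3→I1: 35 TEU
  P3→I2: 10 TEU
  P3→I4: 15 TEU
Optimal cost = 1925.
Saving = 2240 − 1925 = 315.

315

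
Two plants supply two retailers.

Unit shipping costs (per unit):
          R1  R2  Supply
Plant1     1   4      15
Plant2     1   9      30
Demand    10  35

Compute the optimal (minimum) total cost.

An optimal shipping plan:
  Plant1 to R2: 15 × 4 = 60
  Plant2 to R1: 10 × 1 = 10
  Plant2 to R2: 20 × 9 = 180
Total = 60 + 10 + 180 = 250.
(Supply check: Plant1 ships 15; Plant2 ships 30.)

250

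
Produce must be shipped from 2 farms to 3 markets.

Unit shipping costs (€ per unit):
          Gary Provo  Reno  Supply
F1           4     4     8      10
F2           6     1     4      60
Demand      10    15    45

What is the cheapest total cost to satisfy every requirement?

235

One minimum-cost allocation:
  F1->Gary: 10 × €4 = €40
  F2->Provo: 15 × €1 = €15
  F2->Reno: 45 × €4 = €180
Total = 40 + 15 + 180 = €235.
(Supply check: F1 ships 10; F2 ships 60.)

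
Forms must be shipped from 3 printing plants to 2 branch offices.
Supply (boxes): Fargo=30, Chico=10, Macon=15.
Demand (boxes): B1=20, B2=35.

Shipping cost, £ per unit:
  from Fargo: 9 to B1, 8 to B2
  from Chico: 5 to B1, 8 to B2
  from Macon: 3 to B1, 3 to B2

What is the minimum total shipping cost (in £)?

335

One minimum-cost allocation:
  Fargo→B2: 30 × £8 = £240
  Chico→B1: 10 × £5 = £50
  Macon→B1: 10 × £3 = £30
  Macon→B2: 5 × £3 = £15
Total = 240 + 50 + 30 + 15 = £335.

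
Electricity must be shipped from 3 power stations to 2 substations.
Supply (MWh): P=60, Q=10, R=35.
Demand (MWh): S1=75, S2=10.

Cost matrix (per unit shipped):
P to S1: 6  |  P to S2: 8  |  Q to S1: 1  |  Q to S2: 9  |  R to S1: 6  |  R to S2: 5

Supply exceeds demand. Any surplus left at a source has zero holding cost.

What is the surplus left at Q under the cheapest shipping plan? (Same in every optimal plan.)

0

An optimal plan:
  P to S1: 40 MWh
  Q to S1: 10 MWh
  R to S1: 25 MWh
  R to S2: 10 MWh
Total cost = 450.
Q ships 10 of its 10, leaving 0.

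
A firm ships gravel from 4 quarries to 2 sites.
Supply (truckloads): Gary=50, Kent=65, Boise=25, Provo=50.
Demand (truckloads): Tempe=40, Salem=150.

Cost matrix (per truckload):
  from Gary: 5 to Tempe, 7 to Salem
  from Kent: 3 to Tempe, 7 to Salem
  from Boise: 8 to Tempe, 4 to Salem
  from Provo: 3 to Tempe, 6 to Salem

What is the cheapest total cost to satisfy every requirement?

1045

Optimal allocation:
  Gary–Salem: 50 truckloads
  Kent–Tempe: 40 truckloads
  Kent–Salem: 25 truckloads
  Boise–Salem: 25 truckloads
  Provo–Salem: 50 truckloads
Total cost = 1045.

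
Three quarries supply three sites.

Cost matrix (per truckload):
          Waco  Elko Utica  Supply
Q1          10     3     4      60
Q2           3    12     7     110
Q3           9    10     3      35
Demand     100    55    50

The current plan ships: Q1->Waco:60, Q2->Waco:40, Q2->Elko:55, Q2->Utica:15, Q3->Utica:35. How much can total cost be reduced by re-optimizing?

930

Current plan cost = 60·10 + 40·3 + 55·12 + 15·7 + 35·3 = 1590.
Optimal plan:
  Q1->Elko: 55 × 3 = 165
  Q1->Utica: 5 × 4 = 20
  Q2->Waco: 100 × 3 = 300
  Q2->Utica: 10 × 7 = 70
  Q3->Utica: 35 × 3 = 105
Optimal cost = 660.
Saving = 1590 − 660 = 930.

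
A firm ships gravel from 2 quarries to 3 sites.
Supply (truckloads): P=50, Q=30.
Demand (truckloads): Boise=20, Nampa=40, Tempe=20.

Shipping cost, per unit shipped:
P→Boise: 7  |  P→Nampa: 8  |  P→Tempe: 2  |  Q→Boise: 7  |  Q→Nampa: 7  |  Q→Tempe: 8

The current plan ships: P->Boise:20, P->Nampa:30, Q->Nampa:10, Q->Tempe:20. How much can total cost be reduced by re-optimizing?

Current plan cost = 20·7 + 30·8 + 10·7 + 20·8 = 610.
Optimal plan:
  P→Boise: 20 × 7 = 140
  P→Nampa: 10 × 8 = 80
  P→Tempe: 20 × 2 = 40
  Q→Nampa: 30 × 7 = 210
Optimal cost = 470.
Saving = 610 − 470 = 140.

140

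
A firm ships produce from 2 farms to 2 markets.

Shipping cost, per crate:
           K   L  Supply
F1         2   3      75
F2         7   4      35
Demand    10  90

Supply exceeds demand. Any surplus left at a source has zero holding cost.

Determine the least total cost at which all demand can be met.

315

Optimal allocation:
  F1–K: 10 × 2 = 20
  F1–L: 65 × 3 = 195
  F2–L: 25 × 4 = 100
Total = 20 + 195 + 100 = 315.
(Supply check: F1 ships 75; F2 ships 25.)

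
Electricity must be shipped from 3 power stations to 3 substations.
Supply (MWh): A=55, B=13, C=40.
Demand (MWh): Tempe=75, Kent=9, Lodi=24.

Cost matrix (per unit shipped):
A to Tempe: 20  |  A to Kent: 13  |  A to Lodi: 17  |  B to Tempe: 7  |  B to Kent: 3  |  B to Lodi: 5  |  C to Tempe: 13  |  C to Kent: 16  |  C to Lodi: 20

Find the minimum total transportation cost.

1576

One minimum-cost allocation:
  A to Tempe: 22 × 20 = 440
  A to Kent: 9 × 13 = 117
  A to Lodi: 24 × 17 = 408
  B to Tempe: 13 × 7 = 91
  C to Tempe: 40 × 13 = 520
Total = 440 + 117 + 408 + 91 + 520 = 1576.
(Supply check: A ships 55; B ships 13; C ships 40.)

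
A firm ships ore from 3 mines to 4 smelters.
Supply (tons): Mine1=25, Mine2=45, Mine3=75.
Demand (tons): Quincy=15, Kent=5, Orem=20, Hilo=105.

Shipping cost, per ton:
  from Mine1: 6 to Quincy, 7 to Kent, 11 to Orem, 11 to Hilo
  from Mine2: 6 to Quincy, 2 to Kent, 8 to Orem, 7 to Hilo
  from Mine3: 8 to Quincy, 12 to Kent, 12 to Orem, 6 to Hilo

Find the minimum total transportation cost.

One minimum-cost allocation:
  Mine1->Quincy: 15 × 6 = 90
  Mine1->Orem: 10 × 11 = 110
  Mine2->Kent: 5 × 2 = 10
  Mine2->Orem: 10 × 8 = 80
  Mine2->Hilo: 30 × 7 = 210
  Mine3->Hilo: 75 × 6 = 450
Total = 90 + 110 + 10 + 80 + 210 + 450 = 950.
(Supply check: Mine1 ships 25; Mine2 ships 45; Mine3 ships 75.)

950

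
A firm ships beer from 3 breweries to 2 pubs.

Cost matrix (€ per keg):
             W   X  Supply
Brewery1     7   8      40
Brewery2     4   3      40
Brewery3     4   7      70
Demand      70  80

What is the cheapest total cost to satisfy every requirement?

720

Optimal allocation:
  Brewery1 to X: 40 × €8 = €320
  Brewery2 to X: 40 × €3 = €120
  Brewery3 to W: 70 × €4 = €280
Total = 320 + 120 + 280 = €720.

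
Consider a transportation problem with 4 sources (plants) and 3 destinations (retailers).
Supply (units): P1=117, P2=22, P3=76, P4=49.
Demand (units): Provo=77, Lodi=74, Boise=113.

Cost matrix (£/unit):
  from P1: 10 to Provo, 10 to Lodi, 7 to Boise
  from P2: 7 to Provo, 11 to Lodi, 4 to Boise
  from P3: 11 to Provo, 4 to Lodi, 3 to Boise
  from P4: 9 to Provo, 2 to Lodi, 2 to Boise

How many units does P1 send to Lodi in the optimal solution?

0

The minimum-cost plan:
  P1→Provo: 55 × £10 = £550
  P1→Boise: 62 × £7 = £434
  P2→Provo: 22 × £7 = £154
  P3→Lodi: 25 × £4 = £100
  P3→Boise: 51 × £3 = £153
  P4→Lodi: 49 × £2 = £98
Total cost = £1489.
The route P1→Lodi is not used.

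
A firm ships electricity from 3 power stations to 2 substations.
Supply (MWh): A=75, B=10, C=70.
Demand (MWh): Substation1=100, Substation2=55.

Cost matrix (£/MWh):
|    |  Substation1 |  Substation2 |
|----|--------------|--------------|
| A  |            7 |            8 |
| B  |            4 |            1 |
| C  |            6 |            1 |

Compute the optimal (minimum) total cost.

Optimal allocation:
  A to Substation1: 75 × £7 = £525
  B to Substation1: 10 × £4 = £40
  C to Substation1: 15 × £6 = £90
  C to Substation2: 55 × £1 = £55
Total = 525 + 40 + 90 + 55 = £710.
(Supply check: A ships 75; B ships 10; C ships 70.)

710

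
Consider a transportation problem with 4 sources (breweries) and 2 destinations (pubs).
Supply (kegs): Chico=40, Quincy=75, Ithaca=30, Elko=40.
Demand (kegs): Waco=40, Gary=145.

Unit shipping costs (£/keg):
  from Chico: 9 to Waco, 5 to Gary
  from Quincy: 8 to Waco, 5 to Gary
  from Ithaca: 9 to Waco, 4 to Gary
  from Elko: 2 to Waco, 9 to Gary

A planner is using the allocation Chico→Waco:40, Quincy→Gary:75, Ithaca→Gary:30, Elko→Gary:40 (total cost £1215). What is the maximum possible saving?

440

Current plan cost = 40·9 + 75·5 + 30·4 + 40·9 = £1215.
Optimal plan:
  Chico→Gary: 40 × £5 = £200
  Quincy→Gary: 75 × £5 = £375
  Ithaca→Gary: 30 × £4 = £120
  Elko→Waco: 40 × £2 = £80
Optimal cost = £775.
Saving = 1215 − 775 = £440.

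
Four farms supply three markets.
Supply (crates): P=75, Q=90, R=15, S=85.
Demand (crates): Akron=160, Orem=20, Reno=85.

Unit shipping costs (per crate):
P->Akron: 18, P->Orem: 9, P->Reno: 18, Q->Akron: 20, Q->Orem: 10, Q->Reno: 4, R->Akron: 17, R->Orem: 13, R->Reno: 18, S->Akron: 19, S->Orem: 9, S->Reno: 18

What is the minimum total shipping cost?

One minimum-cost allocation:
  P->Akron: 75 × 18 = 1350
  Q->Akron: 5 × 20 = 100
  Q->Reno: 85 × 4 = 340
  R->Akron: 15 × 17 = 255
  S->Akron: 65 × 19 = 1235
  S->Orem: 20 × 9 = 180
Total = 1350 + 100 + 340 + 255 + 1235 + 180 = 3460.
(Supply check: P ships 75; Q ships 90; R ships 15; S ships 85.)

3460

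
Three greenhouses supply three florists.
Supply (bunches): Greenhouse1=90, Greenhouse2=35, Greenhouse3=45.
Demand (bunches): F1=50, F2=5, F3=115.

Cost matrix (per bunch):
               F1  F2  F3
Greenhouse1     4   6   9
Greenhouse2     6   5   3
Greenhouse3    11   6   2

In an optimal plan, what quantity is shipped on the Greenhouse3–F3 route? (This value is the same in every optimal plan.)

The minimum-cost plan:
  Greenhouse1→F1: 50 × 4 = 200
  Greenhouse1→F2: 5 × 6 = 30
  Greenhouse1→F3: 35 × 9 = 315
  Greenhouse2→F3: 35 × 3 = 105
  Greenhouse3→F3: 45 × 2 = 90
Total cost = 740.
So Greenhouse3→F3 carries 45 bunches.

45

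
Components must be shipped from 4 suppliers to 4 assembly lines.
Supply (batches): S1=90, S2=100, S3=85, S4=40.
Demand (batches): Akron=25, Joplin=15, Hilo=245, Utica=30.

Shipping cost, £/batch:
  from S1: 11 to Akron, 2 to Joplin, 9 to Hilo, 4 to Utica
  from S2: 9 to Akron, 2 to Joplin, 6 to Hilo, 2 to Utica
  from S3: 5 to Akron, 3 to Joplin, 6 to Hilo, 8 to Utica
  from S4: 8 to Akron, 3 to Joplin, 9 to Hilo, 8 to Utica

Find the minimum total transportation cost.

2000

A cheapest plan:
  S1 to Joplin: 15 batches
  S1 to Hilo: 45 batches
  S1 to Utica: 30 batches
  S2 to Hilo: 100 batches
  S3 to Hilo: 85 batches
  S4 to Akron: 25 batches
  S4 to Hilo: 15 batches
Total cost = £2000.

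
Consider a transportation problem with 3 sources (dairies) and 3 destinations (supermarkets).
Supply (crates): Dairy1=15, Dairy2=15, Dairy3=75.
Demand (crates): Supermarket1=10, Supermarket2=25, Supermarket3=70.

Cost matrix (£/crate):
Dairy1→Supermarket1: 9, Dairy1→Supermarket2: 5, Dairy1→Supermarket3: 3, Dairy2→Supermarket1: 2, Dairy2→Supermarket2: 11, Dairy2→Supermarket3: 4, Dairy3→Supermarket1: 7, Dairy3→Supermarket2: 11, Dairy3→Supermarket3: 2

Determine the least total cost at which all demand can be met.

Optimal allocation:
  Dairy1–Supermarket2: 15 crates
  Dairy2–Supermarket1: 10 crates
  Dairy2–Supermarket2: 5 crates
  Dairy3–Supermarket2: 5 crates
  Dairy3–Supermarket3: 70 crates
Total cost = £345.
(Supply check: Dairy1 ships 15; Dairy2 ships 15; Dairy3 ships 75.)

345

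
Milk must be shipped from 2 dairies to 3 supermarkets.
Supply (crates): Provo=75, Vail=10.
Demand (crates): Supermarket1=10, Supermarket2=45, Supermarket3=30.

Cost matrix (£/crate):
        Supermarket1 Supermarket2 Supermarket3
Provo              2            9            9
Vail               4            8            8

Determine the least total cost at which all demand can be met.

685

One minimum-cost allocation:
  Provo->Supermarket1: 10 × £2 = £20
  Provo->Supermarket2: 45 × £9 = £405
  Provo->Supermarket3: 20 × £9 = £180
  Vail->Supermarket3: 10 × £8 = £80
Total = 20 + 405 + 180 + 80 = £685.
(Supply check: Provo ships 75; Vail ships 10.)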